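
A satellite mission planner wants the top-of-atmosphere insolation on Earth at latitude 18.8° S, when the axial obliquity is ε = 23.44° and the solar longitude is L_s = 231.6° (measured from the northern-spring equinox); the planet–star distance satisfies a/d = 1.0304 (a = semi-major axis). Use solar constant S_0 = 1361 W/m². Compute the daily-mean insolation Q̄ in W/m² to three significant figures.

Solar declination: sin δ = sin ε · sin L_s = sin 23.44° × sin 231.6° = -0.31174, so δ = -18.164°.
cos h₀ = −tan(-18.8°) tan(-18.164°) = -0.1117, h₀ = 1.6827 rad.
Bracket: h₀ sin ϕ sin δ + cos ϕ cos δ sin h₀ = 1.6827×-0.32227×-0.31174 + 0.94665×0.95017×0.99374 = 0.169052 + 0.893848 = 1.062900.
Inverse-square distance factor (a/d)² = 1.0304² = 1.061724.
Q̄ = (S_0/π) × 1.061724 × [bracket] = (1361/π) × 1.061724 × 1.062900 = 488.9 W/m².

Q̄ ≈ 489 W/m²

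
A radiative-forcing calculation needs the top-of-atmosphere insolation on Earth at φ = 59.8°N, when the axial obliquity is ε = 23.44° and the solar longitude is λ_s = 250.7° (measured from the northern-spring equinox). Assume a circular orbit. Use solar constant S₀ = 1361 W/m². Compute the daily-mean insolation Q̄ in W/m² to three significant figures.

Solar declination: sin δ = sin ε · sin λ_s = sin 23.44° × sin 250.7° = -0.37543, so δ = -22.051°.
cos H₀ = −tan(+59.8°) tan(-22.051°) = 0.6960, H₀ = 0.8010 rad.
Bracket: H₀ sin φ sin δ + cos φ cos δ sin H₀ = 0.8010×0.86427×-0.37543 + 0.50302×0.92685×0.71807 = -0.259903 + 0.334782 = 0.074879.
Q̄ = (S₀/π) × [bracket] = (1361/π) × 0.074879 = 32.44 W/m².

Q̄ ≈ 32.4 W/m²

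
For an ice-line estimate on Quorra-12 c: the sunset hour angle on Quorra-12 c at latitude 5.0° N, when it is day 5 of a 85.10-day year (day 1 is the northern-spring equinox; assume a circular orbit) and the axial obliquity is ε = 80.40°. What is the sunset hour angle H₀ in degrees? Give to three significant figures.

H₀ = 91.5°

Solar longitude: λ_s = 360° × (5 − 1)/85.10 = 16.921°.
sin δ = sin 80.40° × sin 16.921° = 0.28698, so δ = +16.677°.
cos H₀ = −tan φ · tan δ = −tan(+5.0°) × tan(+16.677°) = -0.0262, so H₀ = 1.5970 rad = 91.50°.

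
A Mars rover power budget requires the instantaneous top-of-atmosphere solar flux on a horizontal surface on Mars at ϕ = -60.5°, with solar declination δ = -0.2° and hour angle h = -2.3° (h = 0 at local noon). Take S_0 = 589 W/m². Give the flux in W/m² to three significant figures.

292 W/m²

cos θ_z = sin ϕ sin δ + cos ϕ cos δ cos h = 0.003038 + 0.492024 = 0.495062.
Flux = S_0 · cos θ_z = 589 × 0.495062 = 291.6 W/m².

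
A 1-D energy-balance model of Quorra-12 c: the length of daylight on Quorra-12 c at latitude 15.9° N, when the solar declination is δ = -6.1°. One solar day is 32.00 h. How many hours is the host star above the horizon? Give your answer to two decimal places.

cos H₀ = −tan φ · tan δ = −tan(+15.9°) × tan(-6.100°) = 0.0304, so H₀ = 1.5403 rad = 88.26°.
Daylight = 2H₀/(2π) × 32.00 h = (1.5403/π) × 32.00 = 15.69 h.

15.69 h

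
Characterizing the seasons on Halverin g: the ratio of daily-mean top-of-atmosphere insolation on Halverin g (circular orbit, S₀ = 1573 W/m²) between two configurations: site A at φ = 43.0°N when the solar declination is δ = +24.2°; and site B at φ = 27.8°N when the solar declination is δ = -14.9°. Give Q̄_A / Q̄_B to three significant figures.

— Configuration A (φ=+43.0°):
cos H₀ = −tan(+43.0°) tan(+24.200°) = -0.4191, H₀ = 2.0032 rad.
Bracket: H₀ sin φ sin δ + cos φ cos δ sin H₀ = 2.0032×0.68200×0.40992 + 0.73135×0.91212×0.90795 = 0.560025 + 0.605674 = 1.165699.
Q̄ = (S₀/π) × [bracket] = (1573/π) × 1.165699 = 583.67 W/m².
— Configuration B (φ=+27.8°):
cos H₀ = −tan(+27.8°) tan(-14.900°) = 0.1403, H₀ = 1.4300 rad.
Bracket: H₀ sin φ sin δ + cos φ cos δ sin H₀ = 1.4300×0.46639×-0.25713 + 0.88458×0.96638×0.99011 = -0.171490 + 0.846386 = 0.674896.
Q̄ = (S₀/π) × [bracket] = (1573/π) × 0.674896 = 337.92 W/m².
Ratio Q̄_A / Q̄_B = 583.67 / 337.92 = 1.727.

Q̄_A / Q̄_B ≈ 1.73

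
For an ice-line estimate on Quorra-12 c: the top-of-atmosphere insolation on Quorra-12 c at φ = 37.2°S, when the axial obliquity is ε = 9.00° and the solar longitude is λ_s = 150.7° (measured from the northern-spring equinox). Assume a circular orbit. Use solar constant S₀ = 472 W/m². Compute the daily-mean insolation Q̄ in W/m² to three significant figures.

Solar declination: sin δ = sin ε · sin λ_s = sin 9.00° × sin 150.7° = 0.07656, so δ = +4.391°.
cos H₀ = −tan(-37.2°) tan(+4.391°) = 0.0583, H₀ = 1.5125 rad.
Bracket: H₀ sin φ sin δ + cos φ cos δ sin H₀ = 1.5125×-0.60460×0.07656 + 0.79653×0.99707×0.99830 = -0.070011 + 0.792846 = 0.722835.
Q̄ = (S₀/π) × [bracket] = (472/π) × 0.722835 = 108.6 W/m².

Q̄ ≈ 109 W/m²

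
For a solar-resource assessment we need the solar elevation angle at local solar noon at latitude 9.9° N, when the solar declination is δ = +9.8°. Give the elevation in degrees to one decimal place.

89.9°

At local noon the hour angle is zero, so the zenith angle equals |φ − δ| = |+9.9° − (+9.800°)| = 0.100°.
Elevation = 90° − 0.100° = 89.9°.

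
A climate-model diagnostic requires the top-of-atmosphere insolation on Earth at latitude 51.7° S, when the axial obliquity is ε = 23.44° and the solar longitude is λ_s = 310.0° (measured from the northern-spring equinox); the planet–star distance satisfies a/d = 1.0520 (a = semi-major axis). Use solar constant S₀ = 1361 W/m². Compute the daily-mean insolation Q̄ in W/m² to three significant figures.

Q̄ ≈ 487 W/m²

Solar declination: sin δ = sin ε · sin λ_s = sin 23.44° × sin 310.0° = -0.30472, so δ = -17.742°.
cos H₀ = −tan(-51.7°) tan(-17.742°) = -0.4051, H₀ = 1.9879 rad.
Bracket: H₀ sin φ sin δ + cos φ cos δ sin H₀ = 1.9879×-0.78478×-0.30472 + 0.61978×0.95244×0.91427 = 0.475383 + 0.539697 = 1.015080.
Inverse-square distance factor (a/d)² = 1.0520² = 1.106704.
Q̄ = (S₀/π) × 1.106704 × [bracket] = (1361/π) × 1.106704 × 1.015080 = 486.7 W/m².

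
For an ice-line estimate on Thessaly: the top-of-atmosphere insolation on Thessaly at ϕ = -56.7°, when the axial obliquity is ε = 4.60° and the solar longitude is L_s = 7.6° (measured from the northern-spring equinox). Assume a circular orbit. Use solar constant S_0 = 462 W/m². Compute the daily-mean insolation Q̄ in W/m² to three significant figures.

Solar declination: sin δ = sin ε · sin L_s = sin 4.60° × sin 7.6° = 0.01061, so δ = +0.608°.
cos h₀ = −tan(-56.7°) tan(+0.608°) = 0.0161, h₀ = 1.5546 rad.
Bracket: h₀ sin ϕ sin δ + cos ϕ cos δ sin h₀ = 1.5546×-0.83581×0.01061 + 0.54902×0.99994×0.99987 = -0.013786 + 0.548916 = 0.535130.
Q̄ = (S_0/π) × [bracket] = (462/π) × 0.535130 = 78.70 W/m².

Q̄ ≈ 78.7 W/m²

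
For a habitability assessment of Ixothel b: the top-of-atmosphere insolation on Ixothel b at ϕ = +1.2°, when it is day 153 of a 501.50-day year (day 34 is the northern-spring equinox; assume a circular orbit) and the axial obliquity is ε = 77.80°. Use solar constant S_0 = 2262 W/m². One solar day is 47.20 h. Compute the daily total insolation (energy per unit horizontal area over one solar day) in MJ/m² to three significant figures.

31.6 MJ/m²

Solar longitude: L_s = 360° × (153 − 34)/501.50 = 85.424°.
sin δ = sin 77.80° × sin 85.424° = 0.97430, so δ = +76.982°.
cos h₀ = −tan(+1.2°) tan(+76.982°) = -0.0906, h₀ = 1.6615 rad.
Bracket: h₀ sin ϕ sin δ + cos ϕ cos δ sin h₀ = 1.6615×0.02094×0.97430 + 0.99978×0.22525×0.99589 = 0.033898 + 0.224275 = 0.258173.
Q̄ = (S_0/π) × [bracket] = (2262/π) × 0.258173 = 185.89 W/m².
Daily total = Q̄ × 47.20 h × 3600 s/h = 185.89 × 47.20 × 3600 / 10⁶ = 31.59 MJ/m².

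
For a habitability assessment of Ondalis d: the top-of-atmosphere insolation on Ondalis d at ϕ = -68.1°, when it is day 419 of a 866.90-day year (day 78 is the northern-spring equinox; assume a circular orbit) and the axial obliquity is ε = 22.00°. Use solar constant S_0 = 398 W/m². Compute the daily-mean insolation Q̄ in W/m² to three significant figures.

Solar longitude: L_s = 360° × (419 − 78)/866.90 = 141.608°.
sin δ = sin 22.00° × sin 141.608° = 0.23264, so δ = +13.453°.
cos h₀ = −tan(-68.1°) tan(+13.453°) = 0.5950, h₀ = 0.9335 rad.
Bracket: h₀ sin ϕ sin δ + cos ϕ cos δ sin h₀ = 0.9335×-0.92784×0.23264 + 0.37299×0.97256×0.80369 = -0.201498 + 0.291543 = 0.090045.
Q̄ = (S_0/π) × [bracket] = (398/π) × 0.090045 = 11.41 W/m².

Q̄ ≈ 11.4 W/m²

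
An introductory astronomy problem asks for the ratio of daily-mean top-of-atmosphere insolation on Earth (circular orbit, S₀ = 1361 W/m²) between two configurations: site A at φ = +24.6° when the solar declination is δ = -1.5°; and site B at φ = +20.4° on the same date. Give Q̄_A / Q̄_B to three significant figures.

— Configuration A (φ=+24.6°):
cos H₀ = −tan(+24.6°) tan(-1.500°) = 0.0120, H₀ = 1.5588 rad.
Bracket: H₀ sin φ sin δ + cos φ cos δ sin H₀ = 1.5588×0.41628×-0.02618 + 0.90924×0.99966×0.99993 = -0.016988 + 0.908867 = 0.891879.
Q̄ = (S₀/π) × [bracket] = (1361/π) × 0.891879 = 386.38 W/m².
— Configuration B (φ=+20.4°):
cos H₀ = −tan(+20.4°) tan(-1.500°) = 0.0097, H₀ = 1.5611 rad.
Bracket: H₀ sin φ sin δ + cos φ cos δ sin H₀ = 1.5611×0.34857×-0.02618 + 0.93728×0.99966×0.99995 = -0.014246 + 0.936914 = 0.922668.
Q̄ = (S₀/π) × [bracket] = (1361/π) × 0.922668 = 399.72 W/m².
Ratio Q̄_A / Q̄_B = 386.38 / 399.72 = 0.9666.

Q̄_A / Q̄_B ≈ 0.967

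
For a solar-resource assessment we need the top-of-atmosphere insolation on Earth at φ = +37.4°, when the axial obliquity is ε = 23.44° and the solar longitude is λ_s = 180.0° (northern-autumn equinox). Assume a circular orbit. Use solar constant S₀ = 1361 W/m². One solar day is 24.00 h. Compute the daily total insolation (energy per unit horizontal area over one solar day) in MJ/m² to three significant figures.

Solar declination: sin δ = sin ε · sin λ_s = sin 23.44° × sin 180.0° = 0.00000, so δ = +0.000°.
cos H₀ = −tan(+37.4°) tan(+0.000°) = -0.0000, H₀ = 1.5708 rad.
Bracket: H₀ sin φ sin δ + cos φ cos δ sin H₀ = 1.5708×0.60738×0.00000 + 0.79441×1.00000×1.00000 = 0.000000 + 0.794410 = 0.794410.
Q̄ = (S₀/π) × [bracket] = (1361/π) × 0.794410 = 344.15 W/m².
Daily total = Q̄ × 24.00 h × 3600 s/h = 344.15 × 24.00 × 3600 / 10⁶ = 29.73 MJ/m².

29.7 MJ/m²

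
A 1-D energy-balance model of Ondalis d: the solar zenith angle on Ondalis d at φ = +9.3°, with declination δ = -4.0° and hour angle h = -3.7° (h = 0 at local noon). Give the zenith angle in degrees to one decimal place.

θ_z = 13.8°

cos θ_z = sin φ sin δ + cos φ cos δ cos h = -0.011273 + 0.982400 = 0.971127.
θ_z = arccos(0.971127) = 13.8°.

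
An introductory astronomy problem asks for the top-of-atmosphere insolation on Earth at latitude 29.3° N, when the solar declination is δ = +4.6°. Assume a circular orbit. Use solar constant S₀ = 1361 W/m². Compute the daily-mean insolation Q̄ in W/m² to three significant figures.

cos H₀ = −tan(+29.3°) tan(+4.600°) = -0.0452, H₀ = 1.6160 rad.
Bracket: H₀ sin φ sin δ + cos φ cos δ sin H₀ = 1.6160×0.48938×0.08020 + 0.87207×0.99678×0.99898 = 0.063425 + 0.868375 = 0.931800.
Q̄ = (S₀/π) × [bracket] = (1361/π) × 0.931800 = 403.7 W/m².

Q̄ ≈ 404 W/m²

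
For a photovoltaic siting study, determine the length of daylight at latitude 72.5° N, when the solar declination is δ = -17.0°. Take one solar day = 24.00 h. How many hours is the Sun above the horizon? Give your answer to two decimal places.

cos H₀ = −tan φ · tan δ = −tan(+72.5°) × tan(-17.000°) = 0.9697, so H₀ = 0.2470 rad = 14.15°.
Daylight = 2H₀/(2π) × 24.00 h = (0.2470/π) × 24.00 = 1.89 h.

1.89 h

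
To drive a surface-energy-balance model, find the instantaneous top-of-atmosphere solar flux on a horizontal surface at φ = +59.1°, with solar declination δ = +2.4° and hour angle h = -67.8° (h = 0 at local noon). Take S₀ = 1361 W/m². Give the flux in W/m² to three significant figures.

313 W/m²

cos θ_z = sin φ sin δ + cos φ cos δ cos h = 0.035932 + 0.193867 = 0.229799.
Flux = S₀ · cos θ_z = 1361 × 0.229799 = 312.8 W/m².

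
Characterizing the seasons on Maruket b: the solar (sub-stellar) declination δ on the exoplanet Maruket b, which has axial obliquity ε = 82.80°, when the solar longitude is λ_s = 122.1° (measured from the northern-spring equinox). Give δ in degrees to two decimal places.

sin δ = sin ε · sin λ_s = sin 82.80° × sin 122.1° = 0.840442.
δ = arcsin(0.840442) = +57.19°.

δ = +57.19°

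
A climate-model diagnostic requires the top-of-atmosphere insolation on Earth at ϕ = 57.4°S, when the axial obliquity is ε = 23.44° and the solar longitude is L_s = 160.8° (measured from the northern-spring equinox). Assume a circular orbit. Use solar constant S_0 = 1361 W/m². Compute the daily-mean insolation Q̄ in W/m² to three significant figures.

Q̄ ≈ 161 W/m²

Solar declination: sin δ = sin ε · sin L_s = sin 23.44° × sin 160.8° = 0.13082, so δ = +7.517°.
cos h₀ = −tan(-57.4°) tan(+7.517°) = 0.2063, h₀ = 1.3630 rad.
Bracket: h₀ sin ϕ sin δ + cos ϕ cos δ sin h₀ = 1.3630×-0.84245×0.13082 + 0.53877×0.99141×0.97848 = -0.150215 + 0.522647 = 0.372432.
Q̄ = (S_0/π) × [bracket] = (1361/π) × 0.372432 = 161.3 W/m².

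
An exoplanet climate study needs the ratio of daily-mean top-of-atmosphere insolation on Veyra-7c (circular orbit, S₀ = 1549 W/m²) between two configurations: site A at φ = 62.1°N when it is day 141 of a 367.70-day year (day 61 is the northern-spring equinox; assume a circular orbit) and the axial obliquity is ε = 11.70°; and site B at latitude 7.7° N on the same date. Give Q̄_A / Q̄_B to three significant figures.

— Configuration A (φ=+62.1°):
Solar longitude: λ_s = 360° × (141 − 61)/367.70 = 78.325°.
sin δ = sin 11.70° × sin 78.325° = 0.19859, so δ = +11.455°.
cos H₀ = −tan(+62.1°) tan(+11.455°) = -0.3827, H₀ = 1.9635 rad.
Bracket: H₀ sin φ sin δ + cos φ cos δ sin H₀ = 1.9635×0.88377×0.19859 + 0.46793×0.98008×0.92387 = 0.344610 + 0.423695 = 0.768305.
Q̄ = (S₀/π) × [bracket] = (1549/π) × 0.768305 = 378.82 W/m².
— Configuration B (φ=+7.7°):
cos H₀ = −tan(+7.7°) tan(+11.455°) = -0.0274, H₀ = 1.5982 rad.
Bracket: H₀ sin φ sin δ + cos φ cos δ sin H₀ = 1.5982×0.13399×0.19859 + 0.99098×0.98008×0.99962 = 0.042527 + 0.970871 = 1.013398.
Q̄ = (S₀/π) × [bracket] = (1549/π) × 1.013398 = 499.67 W/m².
Ratio Q̄_A / Q̄_B = 378.82 / 499.67 = 0.7581.

Q̄_A / Q̄_B ≈ 0.758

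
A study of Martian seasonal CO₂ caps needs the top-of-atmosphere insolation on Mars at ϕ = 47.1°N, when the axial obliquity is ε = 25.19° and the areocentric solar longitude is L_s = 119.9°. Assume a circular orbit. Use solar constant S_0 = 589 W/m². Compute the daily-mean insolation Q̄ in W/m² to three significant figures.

Q̄ ≈ 209 W/m²

sin δ = sin 25.19° × sin 119.9° = 0.36897, so δ = +21.652°.
cos h₀ = −tan(+47.1°) tan(+21.652°) = -0.4272, h₀ = 2.0122 rad.
Bracket: h₀ sin ϕ sin δ + cos ϕ cos δ sin h₀ = 2.0122×0.73254×0.36897 + 0.68072×0.92944×0.90416 = 0.543868 + 0.572052 = 1.115920.
Q̄ = (S_0/π) × [bracket] = (589/π) × 1.115920 = 209.2 W/m².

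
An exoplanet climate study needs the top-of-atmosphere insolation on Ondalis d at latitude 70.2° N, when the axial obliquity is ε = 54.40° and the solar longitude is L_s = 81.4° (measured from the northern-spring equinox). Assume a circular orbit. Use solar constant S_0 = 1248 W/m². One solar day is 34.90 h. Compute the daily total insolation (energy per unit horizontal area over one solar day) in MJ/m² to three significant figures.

119 MJ/m²

Solar declination: sin δ = sin ε · sin L_s = sin 54.40° × sin 81.4° = 0.80396, so δ = +53.510°.
cos h₀ = −tan(+70.2°) tan(+53.510°) = -3.7551 ≤ −1 ⇒ polar day, h₀ = π.
Bracket: h₀ sin ϕ sin δ + cos ϕ cos δ sin h₀ = 3.1416×0.94088×0.80396 + 0.33874×0.59469×0.00000 = 2.376400 + 0.000000 = 2.376400.
Q̄ = (S_0/π) × [bracket] = (1248/π) × 2.376400 = 944.03 W/m².
Daily total = Q̄ × 34.90 h × 3600 s/h = 944.03 × 34.90 × 3600 / 10⁶ = 118.6 MJ/m².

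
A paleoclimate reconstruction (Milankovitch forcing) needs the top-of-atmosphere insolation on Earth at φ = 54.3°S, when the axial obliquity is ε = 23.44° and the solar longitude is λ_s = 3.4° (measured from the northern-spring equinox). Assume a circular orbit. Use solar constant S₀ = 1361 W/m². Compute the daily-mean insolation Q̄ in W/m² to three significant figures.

Solar declination: sin δ = sin ε · sin λ_s = sin 23.44° × sin 3.4° = 0.02359, so δ = +1.352°.
cos H₀ = −tan(-54.3°) tan(+1.352°) = 0.0328, H₀ = 1.5380 rad.
Bracket: H₀ sin φ sin δ + cos φ cos δ sin H₀ = 1.5380×-0.81208×0.02359 + 0.58354×0.99972×0.99946 = -0.029463 + 0.583062 = 0.553599.
Q̄ = (S₀/π) × [bracket] = (1361/π) × 0.553599 = 239.8 W/m².

Q̄ ≈ 240 W/m²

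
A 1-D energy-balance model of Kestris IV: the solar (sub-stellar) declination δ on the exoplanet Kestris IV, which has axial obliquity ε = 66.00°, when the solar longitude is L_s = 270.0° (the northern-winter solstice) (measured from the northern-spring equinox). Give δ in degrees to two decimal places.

δ = -66.00°

sin δ = sin ε · sin L_s = sin 66.00° × sin 270.0° = -0.913545.
δ = arcsin(-0.913545) = -66.00°.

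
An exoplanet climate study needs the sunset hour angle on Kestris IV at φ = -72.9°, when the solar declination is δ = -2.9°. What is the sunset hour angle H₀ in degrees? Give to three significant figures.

H₀ = 99.5°

cos H₀ = −tan φ · tan δ = −tan(-72.9°) × tan(-2.900°) = -0.1647, so H₀ = 1.7362 rad = 99.48°.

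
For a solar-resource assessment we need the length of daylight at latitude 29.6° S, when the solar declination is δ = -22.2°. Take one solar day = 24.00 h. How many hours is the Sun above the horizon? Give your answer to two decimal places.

13.79 h

cos h₀ = −tan ϕ · tan δ = −tan(-29.6°) × tan(-22.200°) = -0.2318, so h₀ = 1.8048 rad = 103.40°.
Daylight = 2h₀/(2π) × 24.00 h = (1.8048/π) × 24.00 = 13.79 h.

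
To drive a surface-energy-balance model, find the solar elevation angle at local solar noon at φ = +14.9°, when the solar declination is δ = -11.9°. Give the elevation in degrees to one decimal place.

63.2°

At local noon the hour angle is zero, so the zenith angle equals |φ − δ| = |+14.9° − (-11.900°)| = 26.800°.
Elevation = 90° − 26.800° = 63.2°.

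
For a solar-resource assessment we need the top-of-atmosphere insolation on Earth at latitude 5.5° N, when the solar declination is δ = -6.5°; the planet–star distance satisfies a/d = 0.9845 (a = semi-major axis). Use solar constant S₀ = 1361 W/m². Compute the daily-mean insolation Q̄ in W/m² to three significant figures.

cos H₀ = −tan(+5.5°) tan(-6.500°) = 0.0110, H₀ = 1.5598 rad.
Bracket: H₀ sin φ sin δ + cos φ cos δ sin H₀ = 1.5598×0.09585×-0.11320 + 0.99540×0.99357×0.99994 = -0.016924 + 0.988940 = 0.972016.
Inverse-square distance factor (a/d)² = 0.9845² = 0.969240.
Q̄ = (S₀/π) × 0.969240 × [bracket] = (1361/π) × 0.969240 × 0.972016 = 408.1 W/m².

Q̄ ≈ 408 W/m²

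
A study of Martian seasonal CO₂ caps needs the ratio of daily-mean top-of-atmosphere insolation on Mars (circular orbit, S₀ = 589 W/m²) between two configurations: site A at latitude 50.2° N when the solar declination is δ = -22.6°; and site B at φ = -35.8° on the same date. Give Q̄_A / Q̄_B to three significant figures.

Q̄_A / Q̄_B ≈ 0.178

— Configuration A (φ=+50.2°):
cos H₀ = −tan(+50.2°) tan(-22.600°) = 0.4996, H₀ = 1.0476 rad.
Bracket: H₀ sin φ sin δ + cos φ cos δ sin H₀ = 1.0476×0.76828×-0.38430 + 0.64011×0.92321×0.86625 = -0.309304 + 0.511916 = 0.202612.
Q̄ = (S₀/π) × [bracket] = (589/π) × 0.202612 = 37.987 W/m².
— Configuration B (φ=-35.8°):
cos H₀ = −tan(-35.8°) tan(-22.600°) = -0.3002, H₀ = 1.8757 rad.
Bracket: H₀ sin φ sin δ + cos φ cos δ sin H₀ = 1.8757×-0.58496×-0.38430 + 0.81106×0.92321×0.95387 = 0.421658 + 0.714238 = 1.135896.
Q̄ = (S₀/π) × [bracket] = (589/π) × 1.135896 = 212.96 W/m².
Ratio Q̄_A / Q̄_B = 37.987 / 212.96 = 0.1784.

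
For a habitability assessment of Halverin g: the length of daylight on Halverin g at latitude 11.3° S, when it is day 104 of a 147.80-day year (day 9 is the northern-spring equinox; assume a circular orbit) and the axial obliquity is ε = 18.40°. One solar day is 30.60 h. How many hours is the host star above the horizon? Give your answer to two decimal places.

15.80 h

Solar longitude: λ_s = 360° × (104 − 9)/147.80 = 231.394°.
sin δ = sin 18.40° × sin 231.394° = -0.24666, so δ = -14.280°.
cos H₀ = −tan φ · tan δ = −tan(-11.3°) × tan(-14.280°) = -0.0509, so H₀ = 1.6217 rad = 92.92°.
Daylight = 2H₀/(2π) × 30.60 h = (1.6217/π) × 30.60 = 15.80 h.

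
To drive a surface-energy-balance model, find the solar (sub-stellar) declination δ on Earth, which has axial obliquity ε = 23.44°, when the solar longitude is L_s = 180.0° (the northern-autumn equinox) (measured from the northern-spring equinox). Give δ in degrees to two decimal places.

δ = +0.00°

sin δ = sin ε · sin L_s = sin 23.44° × sin 180.0° = 0.000000.
δ = arcsin(0.000000) = +0.00°.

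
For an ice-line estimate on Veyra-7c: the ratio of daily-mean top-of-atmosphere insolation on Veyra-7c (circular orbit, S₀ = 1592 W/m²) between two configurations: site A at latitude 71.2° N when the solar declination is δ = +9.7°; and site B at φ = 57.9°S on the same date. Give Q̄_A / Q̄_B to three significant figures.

— Configuration A (φ=+71.2°):
cos H₀ = −tan(+71.2°) tan(+9.700°) = -0.5021, H₀ = 2.0968 rad.
Bracket: H₀ sin φ sin δ + cos φ cos δ sin H₀ = 2.0968×0.94665×0.16849 + 0.32227×0.98570×0.86480 = 0.334442 + 0.274714 = 0.609156.
Q̄ = (S₀/π) × [bracket] = (1592/π) × 0.609156 = 308.69 W/m².
— Configuration B (φ=-57.9°):
cos H₀ = −tan(-57.9°) tan(+9.700°) = 0.2725, H₀ = 1.2948 rad.
Bracket: H₀ sin φ sin δ + cos φ cos δ sin H₀ = 1.2948×-0.84712×0.16849 + 0.53140×0.98570×0.96216 = -0.184808 + 0.503980 = 0.319172.
Q̄ = (S₀/π) × [bracket] = (1592/π) × 0.319172 = 161.74 W/m².
Ratio Q̄_A / Q̄_B = 308.69 / 161.74 = 1.909.

Q̄_A / Q̄_B ≈ 1.91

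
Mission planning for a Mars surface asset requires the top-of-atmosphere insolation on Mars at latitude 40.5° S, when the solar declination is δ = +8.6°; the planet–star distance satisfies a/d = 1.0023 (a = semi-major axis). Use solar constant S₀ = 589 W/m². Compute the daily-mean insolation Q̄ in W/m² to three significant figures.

cos H₀ = −tan(-40.5°) tan(+8.600°) = 0.1292, H₀ = 1.4413 rad.
Bracket: H₀ sin φ sin δ + cos φ cos δ sin H₀ = 1.4413×-0.64945×0.14954 + 0.76041×0.98876×0.99162 = -0.139977 + 0.745562 = 0.605585.
Inverse-square distance factor (a/d)² = 1.0023² = 1.004605.
Q̄ = (S₀/π) × 1.004605 × [bracket] = (589/π) × 1.004605 × 0.605585 = 114.1 W/m².

Q̄ ≈ 114 W/m²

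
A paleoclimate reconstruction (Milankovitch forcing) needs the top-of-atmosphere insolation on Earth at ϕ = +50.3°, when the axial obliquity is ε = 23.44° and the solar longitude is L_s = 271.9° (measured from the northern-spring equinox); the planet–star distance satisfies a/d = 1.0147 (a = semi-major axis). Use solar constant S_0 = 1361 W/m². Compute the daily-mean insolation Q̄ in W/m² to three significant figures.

Q̄ ≈ 83.6 W/m²

Solar declination: sin δ = sin ε · sin L_s = sin 23.44° × sin 271.9° = -0.39757, so δ = -23.426°.
cos h₀ = −tan(+50.3°) tan(-23.426°) = 0.5219, h₀ = 1.0217 rad.
Bracket: h₀ sin ϕ sin δ + cos ϕ cos δ sin h₀ = 1.0217×0.76940×-0.39757 + 0.63877×0.91757×0.85301 = -0.312528 + 0.499963 = 0.187435.
Inverse-square distance factor (a/d)² = 1.0147² = 1.029616.
Q̄ = (S_0/π) × 1.029616 × [bracket] = (1361/π) × 1.029616 × 0.187435 = 83.61 W/m².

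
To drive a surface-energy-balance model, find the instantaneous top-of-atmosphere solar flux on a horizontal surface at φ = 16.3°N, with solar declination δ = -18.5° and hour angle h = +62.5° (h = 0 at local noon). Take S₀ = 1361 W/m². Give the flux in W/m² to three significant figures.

cos θ_z = sin φ sin δ + cos φ cos δ cos h = -0.089057 + 0.420286 = 0.331229.
Flux = S₀ · cos θ_z = 1361 × 0.331229 = 450.8 W/m².

451 W/m²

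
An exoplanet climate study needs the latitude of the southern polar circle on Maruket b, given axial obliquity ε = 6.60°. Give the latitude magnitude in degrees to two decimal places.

83.40°

The polar circle is the lowest latitude that experiences at least one full rotation of continuous darkness at the northern-summer solstice; it lies at |φ| = 90° − ε = 90° − 6.60° = 83.40°.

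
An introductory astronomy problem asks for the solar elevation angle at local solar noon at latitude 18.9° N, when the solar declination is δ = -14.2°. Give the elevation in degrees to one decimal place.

At local noon the hour angle is zero, so the zenith angle equals |ϕ − δ| = |+18.9° − (-14.200°)| = 33.100°.
Elevation = 90° − 33.100° = 56.9°.

56.9°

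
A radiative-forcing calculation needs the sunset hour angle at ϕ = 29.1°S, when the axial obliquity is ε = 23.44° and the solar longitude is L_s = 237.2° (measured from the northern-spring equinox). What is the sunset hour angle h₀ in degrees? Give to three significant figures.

h₀ = 101°

Solar declination: sin δ = sin ε · sin L_s = sin 23.44° × sin 237.2° = -0.33437, so δ = -19.534°.
cos h₀ = −tan ϕ · tan δ = −tan(-29.1°) × tan(-19.534°) = -0.1975, so h₀ = 1.7696 rad = 101.39°.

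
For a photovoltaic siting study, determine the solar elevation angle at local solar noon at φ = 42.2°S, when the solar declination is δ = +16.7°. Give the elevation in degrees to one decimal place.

At local noon the hour angle is zero, so the zenith angle equals |φ − δ| = |-42.2° − (+16.700°)| = 58.900°.
Elevation = 90° − 58.900° = 31.1°.

31.1°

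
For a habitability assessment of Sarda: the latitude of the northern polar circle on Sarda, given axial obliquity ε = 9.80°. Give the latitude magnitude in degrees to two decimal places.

80.20°

The polar circle is the lowest latitude that experiences at least one full rotation of continuous daylight at the northern-summer solstice; it lies at |φ| = 90° − ε = 90° − 9.80° = 80.20°.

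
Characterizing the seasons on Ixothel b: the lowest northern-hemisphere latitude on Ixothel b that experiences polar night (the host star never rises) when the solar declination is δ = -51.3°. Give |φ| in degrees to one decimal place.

Polar night requires cos H₀ = −tan φ tan δ ≥ 1, i.e. tan φ tan δ ≤ −1.
The boundary is |tan φ| · |tan δ| = 1, so |φ| = 90° − |δ| = 90° − 51.3° = 38.7° in the northern hemisphere.

|φ| = 38.7°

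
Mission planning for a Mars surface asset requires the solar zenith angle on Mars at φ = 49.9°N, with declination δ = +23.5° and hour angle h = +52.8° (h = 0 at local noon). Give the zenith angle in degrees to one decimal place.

cos θ_z = sin φ sin δ + cos φ cos δ cos h = 0.305012 + 0.357137 = 0.662149.
θ_z = arccos(0.662149) = 48.5°.

θ_z = 48.5°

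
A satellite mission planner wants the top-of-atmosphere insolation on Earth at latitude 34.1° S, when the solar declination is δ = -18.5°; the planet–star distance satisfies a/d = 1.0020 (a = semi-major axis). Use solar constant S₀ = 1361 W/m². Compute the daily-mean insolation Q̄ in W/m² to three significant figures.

Q̄ ≈ 472 W/m²

cos H₀ = −tan(-34.1°) tan(-18.500°) = -0.2265, H₀ = 1.7993 rad.
Bracket: H₀ sin φ sin δ + cos φ cos δ sin H₀ = 1.7993×-0.56064×-0.31730 + 0.82806×0.94832×0.97400 = 0.320079 + 0.764849 = 1.084928.
Inverse-square distance factor (a/d)² = 1.0020² = 1.004004.
Q̄ = (S₀/π) × 1.004004 × [bracket] = (1361/π) × 1.004004 × 1.084928 = 471.9 W/m².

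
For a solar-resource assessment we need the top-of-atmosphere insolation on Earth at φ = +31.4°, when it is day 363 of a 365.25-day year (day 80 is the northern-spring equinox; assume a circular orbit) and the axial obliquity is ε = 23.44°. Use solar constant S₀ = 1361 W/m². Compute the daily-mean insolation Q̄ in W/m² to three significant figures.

Solar longitude: λ_s = 360° × (363 − 80)/365.25 = 278.932°.
sin δ = sin 23.44° × sin 278.932° = -0.39296, so δ = -23.139°.
cos H₀ = −tan(+31.4°) tan(-23.139°) = 0.2609, H₀ = 1.3069 rad.
Bracket: H₀ sin φ sin δ + cos φ cos δ sin H₀ = 1.3069×0.52101×-0.39296 + 0.85355×0.91955×0.96538 = -0.267570 + 0.757709 = 0.490139.
Q̄ = (S₀/π) × [bracket] = (1361/π) × 0.490139 = 212.3 W/m².

Q̄ ≈ 212 W/m²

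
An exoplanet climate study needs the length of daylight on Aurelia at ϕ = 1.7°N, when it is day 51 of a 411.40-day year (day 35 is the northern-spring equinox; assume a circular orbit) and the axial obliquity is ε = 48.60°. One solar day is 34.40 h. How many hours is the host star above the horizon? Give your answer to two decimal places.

Solar longitude: L_s = 360° × (51 − 35)/411.40 = 14.001°.
sin δ = sin 48.60° × sin 14.001° = 0.18148, so δ = +10.456°.
cos h₀ = −tan ϕ · tan δ = −tan(+1.7°) × tan(+10.456°) = -0.0055, so h₀ = 1.5763 rad = 90.31°.
Daylight = 2h₀/(2π) × 34.40 h = (1.5763/π) × 34.40 = 17.26 h.

17.26 h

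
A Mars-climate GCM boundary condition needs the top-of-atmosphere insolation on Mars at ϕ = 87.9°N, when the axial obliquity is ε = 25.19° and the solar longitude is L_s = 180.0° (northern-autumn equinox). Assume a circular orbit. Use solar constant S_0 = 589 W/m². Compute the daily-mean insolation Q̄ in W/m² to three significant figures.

Q̄ ≈ 6.87 W/m²

Solar declination: sin δ = sin ε · sin L_s = sin 25.19° × sin 180.0° = 0.00000, so δ = +0.000°.
cos h₀ = −tan(+87.9°) tan(+0.000°) = -0.0000, h₀ = 1.5708 rad.
Bracket: h₀ sin ϕ sin δ + cos ϕ cos δ sin h₀ = 1.5708×0.99933×0.00000 + 0.03664×1.00000×1.00000 = 0.000000 + 0.036640 = 0.036640.
Q̄ = (S_0/π) × [bracket] = (589/π) × 0.036640 = 6.869 W/m².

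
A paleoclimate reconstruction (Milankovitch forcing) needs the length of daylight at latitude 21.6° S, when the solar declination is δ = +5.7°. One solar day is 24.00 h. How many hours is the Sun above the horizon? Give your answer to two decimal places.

11.70 h

cos h₀ = −tan ϕ · tan δ = −tan(-21.6°) × tan(+5.700°) = 0.0395, so h₀ = 1.5313 rad = 87.74°.
Daylight = 2h₀/(2π) × 24.00 h = (1.5313/π) × 24.00 = 11.70 h.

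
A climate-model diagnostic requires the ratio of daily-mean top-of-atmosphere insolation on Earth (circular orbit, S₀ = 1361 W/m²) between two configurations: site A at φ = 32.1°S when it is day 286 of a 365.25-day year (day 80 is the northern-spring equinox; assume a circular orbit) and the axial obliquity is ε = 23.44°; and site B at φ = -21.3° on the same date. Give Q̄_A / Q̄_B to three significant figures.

— Configuration A (φ=-32.1°):
Solar longitude: λ_s = 360° × (286 − 80)/365.25 = 203.039°.
sin δ = sin 23.44° × sin 203.039° = -0.15568, so δ = -8.956°.
cos H₀ = −tan(-32.1°) tan(-8.956°) = -0.0989, H₀ = 1.6698 rad.
Bracket: H₀ sin φ sin δ + cos φ cos δ sin H₀ = 1.6698×-0.53140×-0.15568 + 0.84712×0.98781×0.99510 = 0.138140 + 0.832693 = 0.970833.
Q̄ = (S₀/π) × [bracket] = (1361/π) × 0.970833 = 420.58 W/m².
— Configuration B (φ=-21.3°):
cos H₀ = −tan(-21.3°) tan(-8.956°) = -0.0614, H₀ = 1.6323 rad.
Bracket: H₀ sin φ sin δ + cos φ cos δ sin H₀ = 1.6323×-0.36325×-0.15568 + 0.93169×0.98781×0.99811 = 0.092308 + 0.918593 = 1.010901.
Q̄ = (S₀/π) × [bracket] = (1361/π) × 1.010901 = 437.94 W/m².
Ratio Q̄_A / Q̄_B = 420.58 / 437.94 = 0.9604.

Q̄_A / Q̄_B ≈ 0.960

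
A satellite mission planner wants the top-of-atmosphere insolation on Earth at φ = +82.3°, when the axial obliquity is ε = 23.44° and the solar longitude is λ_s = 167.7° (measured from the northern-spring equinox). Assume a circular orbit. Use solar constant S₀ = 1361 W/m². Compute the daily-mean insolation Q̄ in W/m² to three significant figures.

Solar declination: sin δ = sin ε · sin λ_s = sin 23.44° × sin 167.7° = 0.08474, so δ = +4.861°.
cos H₀ = −tan(+82.3°) tan(+4.861°) = -0.6290, H₀ = 2.2511 rad.
Bracket: H₀ sin φ sin δ + cos φ cos δ sin H₀ = 2.2511×0.99098×0.08474 + 0.13399×0.99640×0.77739 = 0.189038 + 0.103788 = 0.292826.
Q̄ = (S₀/π) × [bracket] = (1361/π) × 0.292826 = 126.9 W/m².

Q̄ ≈ 127 W/m²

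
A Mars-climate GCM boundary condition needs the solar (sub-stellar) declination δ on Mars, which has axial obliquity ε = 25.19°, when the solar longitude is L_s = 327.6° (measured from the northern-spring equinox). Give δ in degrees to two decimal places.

δ = -13.18°

sin δ = sin ε · sin L_s = sin 25.19° × sin 327.6° = -0.228059.
δ = arcsin(-0.228059) = -13.18°.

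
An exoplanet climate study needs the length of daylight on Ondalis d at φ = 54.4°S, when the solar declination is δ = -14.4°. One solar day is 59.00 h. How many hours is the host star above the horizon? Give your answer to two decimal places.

36.39 h

cos H₀ = −tan φ · tan δ = −tan(-54.4°) × tan(-14.400°) = -0.3586, so H₀ = 1.9376 rad = 111.02°.
Daylight = 2H₀/(2π) × 59.00 h = (1.9376/π) × 59.00 = 36.39 h.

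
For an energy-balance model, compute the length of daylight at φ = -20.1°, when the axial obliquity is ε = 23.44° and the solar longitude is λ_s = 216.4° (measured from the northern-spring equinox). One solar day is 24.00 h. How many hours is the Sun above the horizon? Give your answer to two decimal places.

Solar declination: sin δ = sin ε · sin λ_s = sin 23.44° × sin 216.4° = -0.23606, so δ = -13.654°.
cos H₀ = −tan φ · tan δ = −tan(-20.1°) × tan(-13.654°) = -0.0889, so H₀ = 1.6598 rad = 95.10°.
Daylight = 2H₀/(2π) × 24.00 h = (1.6598/π) × 24.00 = 12.68 h.

12.68 h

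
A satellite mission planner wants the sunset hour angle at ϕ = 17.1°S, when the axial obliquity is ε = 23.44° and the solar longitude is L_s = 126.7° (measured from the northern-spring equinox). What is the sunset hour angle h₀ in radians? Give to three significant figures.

h₀ = 1.47 rad

Solar declination: sin δ = sin ε · sin L_s = sin 23.44° × sin 126.7° = 0.31894, so δ = +18.599°.
cos h₀ = −tan ϕ · tan δ = −tan(-17.1°) × tan(+18.599°) = 0.1035, so h₀ = 1.4671 rad = 84.06°.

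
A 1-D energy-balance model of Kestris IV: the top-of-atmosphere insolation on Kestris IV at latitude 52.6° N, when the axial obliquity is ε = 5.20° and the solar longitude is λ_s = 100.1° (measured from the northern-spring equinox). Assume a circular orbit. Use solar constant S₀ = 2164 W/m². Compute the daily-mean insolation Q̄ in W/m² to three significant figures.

Solar declination: sin δ = sin ε · sin λ_s = sin 5.20° × sin 100.1° = 0.08923, so δ = +5.119°.
cos H₀ = −tan(+52.6°) tan(+5.119°) = -0.1172, H₀ = 1.6882 rad.
Bracket: H₀ sin φ sin δ + cos φ cos δ sin H₀ = 1.6882×0.79441×0.08923 + 0.60738×0.99601×0.99311 = 0.119668 + 0.600788 = 0.720456.
Q̄ = (S₀/π) × [bracket] = (2164/π) × 0.720456 = 496.3 W/m².

Q̄ ≈ 496 W/m²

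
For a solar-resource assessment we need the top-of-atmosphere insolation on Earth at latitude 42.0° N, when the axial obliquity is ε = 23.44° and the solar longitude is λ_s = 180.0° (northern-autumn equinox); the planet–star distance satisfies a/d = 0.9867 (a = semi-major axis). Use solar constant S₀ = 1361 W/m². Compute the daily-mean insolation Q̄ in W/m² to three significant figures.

Solar declination: sin δ = sin ε · sin λ_s = sin 23.44° × sin 180.0° = 0.00000, so δ = +0.000°.
cos H₀ = −tan(+42.0°) tan(+0.000°) = -0.0000, H₀ = 1.5708 rad.
Bracket: H₀ sin φ sin δ + cos φ cos δ sin H₀ = 1.5708×0.66913×0.00000 + 0.74314×1.00000×1.00000 = 0.000000 + 0.743140 = 0.743140.
Inverse-square distance factor (a/d)² = 0.9867² = 0.973577.
Q̄ = (S₀/π) × 0.973577 × [bracket] = (1361/π) × 0.973577 × 0.743140 = 313.4 W/m².

Q̄ ≈ 313 W/m²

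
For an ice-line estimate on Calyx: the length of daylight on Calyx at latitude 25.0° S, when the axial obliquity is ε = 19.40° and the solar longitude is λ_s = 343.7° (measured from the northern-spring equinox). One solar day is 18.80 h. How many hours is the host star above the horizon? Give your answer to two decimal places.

Solar declination: sin δ = sin ε · sin λ_s = sin 19.40° × sin 343.7° = -0.09323, so δ = -5.349°.
cos H₀ = −tan φ · tan δ = −tan(-25.0°) × tan(-5.349°) = -0.0437, so H₀ = 1.6145 rad = 92.50°.
Daylight = 2H₀/(2π) × 18.80 h = (1.6145/π) × 18.80 = 9.66 h.

9.66 h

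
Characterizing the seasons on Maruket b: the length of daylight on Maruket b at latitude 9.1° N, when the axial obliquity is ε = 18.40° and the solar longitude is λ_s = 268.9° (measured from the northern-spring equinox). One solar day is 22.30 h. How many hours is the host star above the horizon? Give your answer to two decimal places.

Solar declination: sin δ = sin ε · sin λ_s = sin 18.40° × sin 268.9° = -0.31559, so δ = -18.396°.
cos H₀ = −tan φ · tan δ = −tan(+9.1°) × tan(-18.396°) = 0.0533, so H₀ = 1.5175 rad = 86.95°.
Daylight = 2H₀/(2π) × 22.30 h = (1.5175/π) × 22.30 = 10.77 h.

10.77 h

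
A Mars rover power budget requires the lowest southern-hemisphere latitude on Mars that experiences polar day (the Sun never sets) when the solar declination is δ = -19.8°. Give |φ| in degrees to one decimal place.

Polar day requires cos H₀ = −tan φ tan δ ≤ −1, i.e. tan φ tan δ ≥ 1.
The boundary is |tan φ| · |tan δ| = 1, so |φ| = 90° − |δ| = 90° − 19.8° = 70.2° in the southern hemisphere.

|φ| = 70.2°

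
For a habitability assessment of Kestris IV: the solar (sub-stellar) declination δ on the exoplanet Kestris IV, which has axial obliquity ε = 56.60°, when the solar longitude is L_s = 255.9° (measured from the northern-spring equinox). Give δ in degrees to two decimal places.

sin δ = sin ε · sin L_s = sin 56.60° × sin 255.9° = -0.809696.
δ = arcsin(-0.809696) = -54.07°.

δ = -54.07°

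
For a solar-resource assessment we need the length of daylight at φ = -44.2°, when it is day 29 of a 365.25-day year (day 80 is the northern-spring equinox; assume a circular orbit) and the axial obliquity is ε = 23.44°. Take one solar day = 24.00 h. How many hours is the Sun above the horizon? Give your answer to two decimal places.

Solar longitude: λ_s = 360° × (29 − 80)/365.25 = -50.267°, i.e. -50.267° + 360° = 309.733°.
sin δ = sin 23.44° × sin 309.733° = -0.30591, so δ = -17.813°.
cos H₀ = −tan φ · tan δ = −tan(-44.2°) × tan(-17.813°) = -0.3125, so H₀ = 1.8886 rad = 108.21°.
Daylight = 2H₀/(2π) × 24.00 h = (1.8886/π) × 24.00 = 14.43 h.

14.43 h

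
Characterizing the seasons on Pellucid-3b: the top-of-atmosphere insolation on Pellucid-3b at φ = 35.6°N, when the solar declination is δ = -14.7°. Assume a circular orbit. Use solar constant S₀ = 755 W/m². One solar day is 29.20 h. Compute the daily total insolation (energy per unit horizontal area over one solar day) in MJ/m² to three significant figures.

14.4 MJ/m²

cos H₀ = −tan(+35.6°) tan(-14.700°) = 0.1878, H₀ = 1.3819 rad.
Bracket: H₀ sin φ sin δ + cos φ cos δ sin H₀ = 1.3819×0.58212×-0.25376 + 0.81310×0.96727×0.98220 = -0.204133 + 0.772488 = 0.568355.
Q̄ = (S₀/π) × [bracket] = (755/π) × 0.568355 = 136.59 W/m².
Daily total = Q̄ × 29.20 h × 3600 s/h = 136.59 × 29.20 × 3600 / 10⁶ = 14.36 MJ/m².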